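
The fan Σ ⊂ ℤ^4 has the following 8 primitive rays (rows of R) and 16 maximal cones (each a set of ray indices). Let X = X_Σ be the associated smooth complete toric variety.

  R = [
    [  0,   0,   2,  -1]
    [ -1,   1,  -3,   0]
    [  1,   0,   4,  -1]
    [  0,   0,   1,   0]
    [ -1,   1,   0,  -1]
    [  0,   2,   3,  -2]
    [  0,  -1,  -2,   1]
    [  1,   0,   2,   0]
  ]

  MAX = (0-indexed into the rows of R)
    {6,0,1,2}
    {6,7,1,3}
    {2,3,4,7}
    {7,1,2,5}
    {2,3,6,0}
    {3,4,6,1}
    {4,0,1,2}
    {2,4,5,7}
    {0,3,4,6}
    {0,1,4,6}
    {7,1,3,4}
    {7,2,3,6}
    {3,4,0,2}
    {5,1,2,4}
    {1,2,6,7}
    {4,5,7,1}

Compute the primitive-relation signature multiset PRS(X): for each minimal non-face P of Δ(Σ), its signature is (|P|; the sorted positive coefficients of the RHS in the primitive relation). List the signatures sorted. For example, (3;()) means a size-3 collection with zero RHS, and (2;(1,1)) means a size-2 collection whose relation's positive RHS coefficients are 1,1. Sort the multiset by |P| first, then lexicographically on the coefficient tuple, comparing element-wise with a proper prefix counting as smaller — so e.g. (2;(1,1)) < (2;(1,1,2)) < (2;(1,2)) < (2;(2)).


The 9 primitive collections of Σ (r=8, n=4):

  P = {0,7}:  v_{0} + v_{7} = v_{2}  ⟹  sig = (2;(1))
  P = {5,6}:  v_{5} + v_{6} = v_{1} + v_{2}  ⟹  sig = (2;(1,1))
  P = {0,5}:  v_{0} + v_{5} = v_{1} + 2·v_{2} + v_{4}  ⟹  sig = (2;(1,1,2))
  P = {3,5}:  v_{3} + v_{5} = 2·v_{4} + 2·v_{7}  ⟹  sig = (2;(2,2))
  P = {4,6,7}:  v_{4} + v_{6} + v_{7} = 0  ⟹  sig = (3;())
  P = {0,1,3}:  v_{0} + v_{1} + v_{3} = v_{4}  ⟹  sig = (3;(1))
  P = {2,4,6}:  v_{2} + v_{4} + v_{6} = v_{0}  ⟹  sig = (3;(1))
  P = {1,2,3}:  v_{1} + v_{2} + v_{3} = v_{4} + v_{7}  ⟹  sig = (3;(1,1))
  P = {1,2,4,7}:  v_{1} + v_{2} + v_{4} + v_{7} = v_{5}  ⟹  sig = (4;(1))

Signatures (|P|; sorted positive RHS coefficients), sorted:
    (2;(1))
    (2;(1,1))
    (2;(1,1,2))
    (2;(2,2))
    (3;())
    (3;(1))
    (3;(1))
    (3;(1,1))
    (4;(1))


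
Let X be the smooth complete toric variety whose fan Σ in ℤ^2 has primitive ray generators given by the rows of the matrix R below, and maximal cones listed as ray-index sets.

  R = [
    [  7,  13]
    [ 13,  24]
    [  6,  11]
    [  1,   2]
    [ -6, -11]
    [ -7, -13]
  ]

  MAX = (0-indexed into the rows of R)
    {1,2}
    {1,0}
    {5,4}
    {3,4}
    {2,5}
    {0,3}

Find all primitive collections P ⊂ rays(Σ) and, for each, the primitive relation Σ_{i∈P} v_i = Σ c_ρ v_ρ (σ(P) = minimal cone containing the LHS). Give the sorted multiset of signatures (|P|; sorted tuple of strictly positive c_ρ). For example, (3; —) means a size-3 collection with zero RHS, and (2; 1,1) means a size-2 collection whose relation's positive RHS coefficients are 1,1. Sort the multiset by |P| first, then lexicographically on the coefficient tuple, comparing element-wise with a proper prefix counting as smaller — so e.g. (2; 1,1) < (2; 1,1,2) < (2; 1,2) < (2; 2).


|primitive collections| = 9. Relations:

  {0,5}:  v_{0} + v_{5} = 0 ; sig = (2; —)
  {2,4}:  v_{2} + v_{4} = 0 ; sig = (2; —)
  {0,2}:  v_{0} + v_{2} = v_{1} ; sig = (2; 1)
  {0,4}:  v_{0} + v_{4} = v_{3} ; sig = (2; 1)
  {1,4}:  v_{1} + v_{4} = v_{0} ; sig = (2; 1)
  {1,5}:  v_{1} + v_{5} = v_{2} ; sig = (2; 1)
  {2,3}:  v_{2} + v_{3} = v_{0} ; sig = (2; 1)
  {3,5}:  v_{3} + v_{5} = v_{4} ; sig = (2; 1)
  {1,3}:  v_{1} + v_{3} = 2·v_{0} ; sig = (2; 2)

Hence PRS(X_Σ) =
[(2; —), (2; —), (2; 1), (2; 1), (2; 1), (2; 1), (2; 1), (2; 1), (2; 2)]


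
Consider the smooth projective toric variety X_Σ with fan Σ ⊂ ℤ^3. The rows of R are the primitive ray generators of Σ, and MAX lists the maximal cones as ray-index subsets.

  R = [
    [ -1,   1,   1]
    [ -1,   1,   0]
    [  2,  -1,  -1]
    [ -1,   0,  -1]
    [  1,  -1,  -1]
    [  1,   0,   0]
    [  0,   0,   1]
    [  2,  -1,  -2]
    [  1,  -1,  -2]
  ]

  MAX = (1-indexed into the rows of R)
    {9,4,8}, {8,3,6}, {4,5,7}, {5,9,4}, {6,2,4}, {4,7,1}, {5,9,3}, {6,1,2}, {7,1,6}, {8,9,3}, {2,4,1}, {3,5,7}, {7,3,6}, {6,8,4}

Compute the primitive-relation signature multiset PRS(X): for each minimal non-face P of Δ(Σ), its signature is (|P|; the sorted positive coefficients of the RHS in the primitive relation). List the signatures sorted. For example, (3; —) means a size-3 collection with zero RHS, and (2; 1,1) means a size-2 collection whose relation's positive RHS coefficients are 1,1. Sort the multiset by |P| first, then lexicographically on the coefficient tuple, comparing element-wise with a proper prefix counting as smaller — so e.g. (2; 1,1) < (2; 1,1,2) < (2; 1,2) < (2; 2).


17 minimal non-faces of Δ(Σ) (on 9 rays):

  P={1,5}:  v_{1} + v_{5} = 0 ; sig = (2; —)
  P={1,3}:  v_{1} + v_{3} = v_{6} ; sig = (2; 1)
  P={2,7}:  v_{2} + v_{7} = v_{1} ; sig = (2; 1)
  P={3,4}:  v_{3} + v_{4} = v_{9} ; sig = (2; 1)
  P={5,6}:  v_{5} + v_{6} = v_{3} ; sig = (2; 1)
  P={6,9}:  v_{6} + v_{9} = v_{8} ; sig = (2; 1)
  P={7,8}:  v_{7} + v_{8} = v_{3} ; sig = (2; 1)
  P={7,9}:  v_{7} + v_{9} = v_{5} ; sig = (2; 1)
  P={1,9}:  v_{1} + v_{9} = v_{4} + v_{6} ; sig = (2; 1,1)
  P={2,5}:  v_{2} + v_{5} = v_{4} + v_{6} ; sig = (2; 1,1)
  P={5,8}:  v_{5} + v_{8} = v_{3} + v_{9} ; sig = (2; 1,1)
  P={1,8}:  v_{1} + v_{8} = v_{4} + 2·v_{6} ; sig = (2; 1,2)
  P={2,3}:  v_{2} + v_{3} = v_{4} + 2·v_{6} ; sig = (2; 1,2)
  P={2,9}:  v_{2} + v_{9} = 2·v_{4} + 2·v_{6} ; sig = (2; 2,2)
  P={2,8}:  v_{2} + v_{8} = 2·v_{4} + 3·v_{6} ; sig = (2; 2,3)
  P={4,6,7}:  v_{4} + v_{6} + v_{7} = 0 ; sig = (3; —)
  P={1,4,6}:  v_{1} + v_{4} + v_{6} = v_{2} ; sig = (3; 1)

Sorted signature multiset PRS(X):
    (2; —)
    (2; 1)
    (2; 1)
    (2; 1)
    (2; 1)
    (2; 1)
    (2; 1)
    (2; 1)
    (2; 1,1)
    (2; 1,1)
    (2; 1,1)
    (2; 1,2)
    (2; 1,2)
    (2; 2,2)
    (2; 2,3)
    (3; —)
    (3; 1)


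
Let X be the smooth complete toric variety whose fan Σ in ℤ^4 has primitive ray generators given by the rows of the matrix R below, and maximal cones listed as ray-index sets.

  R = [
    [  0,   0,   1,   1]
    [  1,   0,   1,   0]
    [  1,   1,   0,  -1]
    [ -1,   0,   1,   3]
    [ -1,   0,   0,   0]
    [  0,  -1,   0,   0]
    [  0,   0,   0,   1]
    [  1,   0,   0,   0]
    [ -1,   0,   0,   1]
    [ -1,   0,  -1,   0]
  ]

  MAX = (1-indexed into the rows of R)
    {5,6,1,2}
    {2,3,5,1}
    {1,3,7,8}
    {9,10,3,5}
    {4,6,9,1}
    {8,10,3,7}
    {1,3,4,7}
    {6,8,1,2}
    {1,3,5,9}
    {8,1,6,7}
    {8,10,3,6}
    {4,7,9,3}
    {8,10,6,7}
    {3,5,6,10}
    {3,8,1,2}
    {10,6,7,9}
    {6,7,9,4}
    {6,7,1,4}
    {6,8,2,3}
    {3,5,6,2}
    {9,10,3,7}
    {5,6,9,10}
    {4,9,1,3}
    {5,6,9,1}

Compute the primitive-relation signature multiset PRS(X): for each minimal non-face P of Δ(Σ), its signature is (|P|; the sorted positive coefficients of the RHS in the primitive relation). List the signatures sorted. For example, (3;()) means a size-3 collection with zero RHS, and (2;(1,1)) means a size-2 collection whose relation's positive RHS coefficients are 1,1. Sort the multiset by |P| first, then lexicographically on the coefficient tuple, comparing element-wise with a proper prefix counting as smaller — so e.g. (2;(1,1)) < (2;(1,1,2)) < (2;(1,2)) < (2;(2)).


Minimal non-faces — 16 found among 10 rays, 24 max cones:

  P = {2,10}:  v_{2} + v_{10} = 0  ⟹  sig = (2;())
  P = {5,8}:  v_{5} + v_{8} = 0  ⟹  sig = (2;())
  P = {1,10}:  v_{1} + v_{10} = v_{9}  ⟹  sig = (2;(1))
  P = {2,9}:  v_{2} + v_{9} = v_{1}  ⟹  sig = (2;(1))
  P = {5,7}:  v_{5} + v_{7} = v_{9}  ⟹  sig = (2;(1))
  P = {8,9}:  v_{8} + v_{9} = v_{7}  ⟹  sig = (2;(1))
  P = {2,7}:  v_{2} + v_{7} = v_{1} + v_{8}  ⟹  sig = (2;(1,1))
  P = {2,4}:  v_{2} + v_{4} = 2·v_{1} + v_{7}  ⟹  sig = (2;(1,2))
  P = {4,5}:  v_{4} + v_{5} = v_{1} + 2·v_{9}  ⟹  sig = (2;(1,2))
  P = {4,8}:  v_{4} + v_{8} = v_{1} + 2·v_{7}  ⟹  sig = (2;(1,2))
  P = {4,10}:  v_{4} + v_{10} = v_{7} + 2·v_{9}  ⟹  sig = (2;(1,2))
  P = {3,6,9}:  v_{3} + v_{6} + v_{9} = 0  ⟹  sig = (3;())
  P = {1,3,6}:  v_{1} + v_{3} + v_{6} = v_{2}  ⟹  sig = (3;(1))
  P = {1,7,9}:  v_{1} + v_{7} + v_{9} = v_{4}  ⟹  sig = (3;(1))
  P = {3,6,7}:  v_{3} + v_{6} + v_{7} = v_{8}  ⟹  sig = (3;(1))
  P = {3,4,6}:  v_{3} + v_{4} + v_{6} = v_{1} + v_{7}  ⟹  sig = (3;(1,1))

Signatures (|P|; sorted positive RHS coefficients), sorted:
[(2;()), (2;()), (2;(1)), (2;(1)), (2;(1)), (2;(1)), (2;(1,1)), (2;(1,2)), (2;(1,2)), (2;(1,2)), (2;(1,2)), (3;()), (3;(1)), (3;(1)), (3;(1)), (3;(1,1))]


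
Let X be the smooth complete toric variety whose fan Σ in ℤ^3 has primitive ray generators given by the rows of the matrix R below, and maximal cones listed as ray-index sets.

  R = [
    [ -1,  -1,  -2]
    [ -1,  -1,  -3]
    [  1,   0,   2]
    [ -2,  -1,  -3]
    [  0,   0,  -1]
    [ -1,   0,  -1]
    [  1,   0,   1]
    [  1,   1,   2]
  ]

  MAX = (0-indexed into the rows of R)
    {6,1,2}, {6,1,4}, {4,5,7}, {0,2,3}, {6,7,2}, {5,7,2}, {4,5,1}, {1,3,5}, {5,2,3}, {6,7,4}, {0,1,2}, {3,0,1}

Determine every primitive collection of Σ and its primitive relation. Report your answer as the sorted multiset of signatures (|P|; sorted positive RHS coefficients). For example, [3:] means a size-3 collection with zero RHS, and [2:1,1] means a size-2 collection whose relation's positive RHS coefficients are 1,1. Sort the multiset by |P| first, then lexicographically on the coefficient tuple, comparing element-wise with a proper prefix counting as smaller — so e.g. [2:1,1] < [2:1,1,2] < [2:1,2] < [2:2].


12 collections generate NE(X_Σ); each relation:

  P = {0,7}:  v_{0} + v_{7} = 0 — sig = [2:]
  P = {5,6}:  v_{5} + v_{6} = 0 — sig = [2:]
  P = {0,4}:  v_{0} + v_{4} = v_{1} — sig = [2:1]
  P = {0,5}:  v_{0} + v_{5} = v_{3} — sig = [2:1]
  P = {1,7}:  v_{1} + v_{7} = v_{4} — sig = [2:1]
  P = {2,4}:  v_{2} + v_{4} = v_{6} — sig = [2:1]
  P = {3,6}:  v_{3} + v_{6} = v_{0} — sig = [2:1]
  P = {3,7}:  v_{3} + v_{7} = v_{5} — sig = [2:1]
  P = {0,6}:  v_{0} + v_{6} = v_{1} + v_{2} — sig = [2:1,1]
  P = {3,4}:  v_{3} + v_{4} = v_{1} + v_{5} — sig = [2:1,1]
  P = {1,2,5}:  v_{1} + v_{2} + v_{5} = v_{0} — sig = [3:1]
  P = {1,2,3}:  v_{1} + v_{2} + v_{3} = 2·v_{0} — sig = [3:2]

Signatures (|P|; sorted positive RHS coefficients), sorted:
[[2:], [2:], [2:1], [2:1], [2:1], [2:1], [2:1], [2:1], [2:1,1], [2:1,1], [3:1], [3:2]]


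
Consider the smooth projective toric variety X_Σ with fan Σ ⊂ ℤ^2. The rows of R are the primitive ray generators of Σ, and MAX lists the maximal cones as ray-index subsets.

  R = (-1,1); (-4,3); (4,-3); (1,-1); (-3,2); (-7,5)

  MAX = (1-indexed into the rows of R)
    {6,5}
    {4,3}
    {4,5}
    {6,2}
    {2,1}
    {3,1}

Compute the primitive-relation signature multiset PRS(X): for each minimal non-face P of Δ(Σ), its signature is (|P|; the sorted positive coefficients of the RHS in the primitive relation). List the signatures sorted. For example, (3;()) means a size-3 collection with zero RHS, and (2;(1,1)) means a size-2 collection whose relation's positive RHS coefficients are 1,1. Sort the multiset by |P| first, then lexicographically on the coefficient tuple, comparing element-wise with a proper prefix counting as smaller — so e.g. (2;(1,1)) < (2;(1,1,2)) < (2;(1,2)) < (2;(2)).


9 minimal non-faces of Δ(Σ) (on 6 rays):

  P = {1,4}:  v_{1} + v_{4} = 0  so sig = (2;())
  P = {2,3}:  v_{2} + v_{3} = 0  so sig = (2;())
  P = {1,5}:  v_{1} + v_{5} = v_{2}  so sig = (2;(1))
  P = {2,4}:  v_{2} + v_{4} = v_{5}  so sig = (2;(1))
  P = {2,5}:  v_{2} + v_{5} = v_{6}  so sig = (2;(1))
  P = {3,5}:  v_{3} + v_{5} = v_{4}  so sig = (2;(1))
  P = {3,6}:  v_{3} + v_{6} = v_{5}  so sig = (2;(1))
  P = {1,6}:  v_{1} + v_{6} = 2·v_{2}  so sig = (2;(2))
  P = {4,6}:  v_{4} + v_{6} = 2·v_{5}  so sig = (2;(2))

Hence PRS(X_Σ) =
[(2;()), (2;()), (2;(1)), (2;(1)), (2;(1)), (2;(1)), (2;(1)), (2;(2)), (2;(2))]


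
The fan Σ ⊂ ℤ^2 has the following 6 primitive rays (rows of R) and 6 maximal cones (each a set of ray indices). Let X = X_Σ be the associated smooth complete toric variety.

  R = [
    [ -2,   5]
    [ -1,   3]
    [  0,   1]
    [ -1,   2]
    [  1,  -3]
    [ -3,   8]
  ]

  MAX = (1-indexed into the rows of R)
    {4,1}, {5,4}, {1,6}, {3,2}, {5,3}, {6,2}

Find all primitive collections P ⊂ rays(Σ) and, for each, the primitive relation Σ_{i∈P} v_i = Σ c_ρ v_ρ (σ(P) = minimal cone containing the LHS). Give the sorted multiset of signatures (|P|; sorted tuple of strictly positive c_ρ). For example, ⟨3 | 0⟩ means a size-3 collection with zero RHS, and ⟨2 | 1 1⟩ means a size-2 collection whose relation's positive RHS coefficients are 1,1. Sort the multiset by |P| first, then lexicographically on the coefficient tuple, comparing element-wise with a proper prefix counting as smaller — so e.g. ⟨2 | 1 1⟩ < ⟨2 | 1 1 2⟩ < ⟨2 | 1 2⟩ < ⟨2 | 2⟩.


The 9 primitive collections of Σ (r=6, n=2):

  • {2,5}:  v_{2} + v_{5} = 0  →  sig = ⟨2 | 0⟩
  • {1,2}:  v_{1} + v_{2} = v_{6}  →  sig = ⟨2 | 1⟩
  • {1,5}:  v_{1} + v_{5} = v_{4}  →  sig = ⟨2 | 1⟩
  • {2,4}:  v_{2} + v_{4} = v_{1}  →  sig = ⟨2 | 1⟩
  • {3,4}:  v_{3} + v_{4} = v_{2}  →  sig = ⟨2 | 1⟩
  • {5,6}:  v_{5} + v_{6} = v_{1}  →  sig = ⟨2 | 1⟩
  • {1,3}:  v_{1} + v_{3} = 2·v_{2}  →  sig = ⟨2 | 2⟩
  • {4,6}:  v_{4} + v_{6} = 2·v_{1}  →  sig = ⟨2 | 2⟩
  • {3,6}:  v_{3} + v_{6} = 3·v_{2}  →  sig = ⟨2 | 3⟩

so the primitive-relation signature multiset is
{ ⟨2 | 0⟩,  ⟨2 | 1⟩ ×5,  ⟨2 | 2⟩ ×2,  ⟨2 | 3⟩ }


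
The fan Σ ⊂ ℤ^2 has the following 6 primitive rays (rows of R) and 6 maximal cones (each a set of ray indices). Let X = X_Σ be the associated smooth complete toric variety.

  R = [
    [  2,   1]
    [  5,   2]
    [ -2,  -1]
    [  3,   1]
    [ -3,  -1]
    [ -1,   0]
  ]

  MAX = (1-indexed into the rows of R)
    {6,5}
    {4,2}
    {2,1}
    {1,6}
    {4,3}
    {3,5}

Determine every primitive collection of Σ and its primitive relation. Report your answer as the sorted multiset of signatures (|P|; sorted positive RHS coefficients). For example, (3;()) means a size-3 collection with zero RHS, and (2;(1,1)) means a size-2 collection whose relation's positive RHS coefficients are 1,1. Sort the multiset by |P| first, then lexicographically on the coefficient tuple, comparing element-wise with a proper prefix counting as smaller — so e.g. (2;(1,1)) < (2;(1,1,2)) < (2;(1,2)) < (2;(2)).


The 9 primitive collections of Σ (r=6, n=2):

  • {1,3}:  v_{1} + v_{3} = 0 — sig = (2;())
  • {4,5}:  v_{4} + v_{5} = 0 — sig = (2;())
  • {1,4}:  v_{1} + v_{4} = v_{2} — sig = (2;(1))
  • {1,5}:  v_{1} + v_{5} = v_{6} — sig = (2;(1))
  • {2,3}:  v_{2} + v_{3} = v_{4} — sig = (2;(1))
  • {2,5}:  v_{2} + v_{5} = v_{1} — sig = (2;(1))
  • {3,6}:  v_{3} + v_{6} = v_{5} — sig = (2;(1))
  • {4,6}:  v_{4} + v_{6} = v_{1} — sig = (2;(1))
  • {2,6}:  v_{2} + v_{6} = 2·v_{1} — sig = (2;(2))

Hence PRS(X_Σ) =
{ (2;()) ×2,  (2;(1)) ×6,  (2;(2)) }


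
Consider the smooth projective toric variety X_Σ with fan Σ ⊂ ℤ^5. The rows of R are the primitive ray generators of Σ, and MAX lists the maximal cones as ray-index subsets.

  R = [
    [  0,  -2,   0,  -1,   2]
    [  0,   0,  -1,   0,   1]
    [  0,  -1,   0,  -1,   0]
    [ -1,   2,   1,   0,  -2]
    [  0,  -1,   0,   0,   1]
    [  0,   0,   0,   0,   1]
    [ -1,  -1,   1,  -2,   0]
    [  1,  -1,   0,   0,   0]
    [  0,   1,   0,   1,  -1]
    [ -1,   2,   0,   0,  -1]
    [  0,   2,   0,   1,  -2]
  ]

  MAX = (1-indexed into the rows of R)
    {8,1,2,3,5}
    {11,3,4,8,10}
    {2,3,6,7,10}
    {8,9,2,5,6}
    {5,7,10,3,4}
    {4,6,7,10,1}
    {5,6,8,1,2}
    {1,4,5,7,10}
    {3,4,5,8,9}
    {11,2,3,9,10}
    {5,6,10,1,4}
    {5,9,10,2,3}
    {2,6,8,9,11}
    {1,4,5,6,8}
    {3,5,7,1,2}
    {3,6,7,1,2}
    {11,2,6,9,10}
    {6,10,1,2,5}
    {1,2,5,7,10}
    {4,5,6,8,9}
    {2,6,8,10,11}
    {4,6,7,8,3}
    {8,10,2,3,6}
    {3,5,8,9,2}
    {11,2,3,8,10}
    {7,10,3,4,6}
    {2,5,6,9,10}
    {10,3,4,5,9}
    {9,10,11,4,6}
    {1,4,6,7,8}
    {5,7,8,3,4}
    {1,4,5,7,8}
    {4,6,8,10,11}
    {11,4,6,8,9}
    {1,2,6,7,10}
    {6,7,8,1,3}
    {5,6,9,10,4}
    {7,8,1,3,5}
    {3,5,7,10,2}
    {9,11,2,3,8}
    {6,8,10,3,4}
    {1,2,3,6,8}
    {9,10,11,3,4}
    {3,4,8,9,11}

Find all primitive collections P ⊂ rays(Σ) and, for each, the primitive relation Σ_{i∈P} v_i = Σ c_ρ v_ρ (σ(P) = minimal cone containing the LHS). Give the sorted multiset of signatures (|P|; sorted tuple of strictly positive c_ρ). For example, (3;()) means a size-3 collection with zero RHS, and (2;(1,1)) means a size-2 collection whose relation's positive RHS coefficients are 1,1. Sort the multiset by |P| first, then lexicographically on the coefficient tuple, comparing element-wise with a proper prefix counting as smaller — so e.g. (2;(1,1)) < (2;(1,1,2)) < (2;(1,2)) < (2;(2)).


17 minimal non-faces of Δ(Σ) (on 11 rays):

  • {1,11}:  v_{1} + v_{11} = 0  so sig = (2;())
  • {1,9}:  v_{1} + v_{9} = v_{5}  so sig = (2;(1))
  • {2,4}:  v_{2} + v_{4} = v_{10}  so sig = (2;(1))
  • {5,11}:  v_{5} + v_{11} = v_{9}  so sig = (2;(1))
  • {7,11}:  v_{7} + v_{11} = v_{3} + v_{4}  so sig = (2;(1,1))
  • {7,9}:  v_{7} + v_{9} = v_{3} + v_{4} + v_{5}  so sig = (2;(1,1,1))
  • {3,6,9}:  v_{3} + v_{6} + v_{9} = 0  so sig = (3;())
  • {5,8,10}:  v_{5} + v_{8} + v_{10} = 0  so sig = (3;())
  • {1,3,4}:  v_{1} + v_{3} + v_{4} = v_{7}  so sig = (3;(1))
  • {3,5,6}:  v_{3} + v_{5} + v_{6} = v_{1}  so sig = (3;(1))
  • {8,9,10}:  v_{8} + v_{9} + v_{10} = v_{11}  so sig = (3;(1))
  • {1,3,10}:  v_{1} + v_{3} + v_{10} = v_{2} + v_{7}  so sig = (3;(1,1))
  • {1,8,10}:  v_{1} + v_{8} + v_{10} = v_{3} + v_{6}  so sig = (3;(1,1))
  • {3,6,11}:  v_{3} + v_{6} + v_{11} = v_{8} + v_{10}  so sig = (3;(1,1))
  • {7,8,10}:  v_{7} + v_{8} + v_{10} = 2·v_{3} + v_{4} + v_{6}  so sig = (3;(1,1,2))
  • {2,7,8}:  v_{2} + v_{7} + v_{8} = 2·v_{3} + v_{6}  so sig = (3;(1,2))
  • {5,6,7}:  v_{5} + v_{6} + v_{7} = 2·v_{1} + v_{4}  so sig = (3;(1,2))

so the primitive-relation signature multiset is
    |P|=2: 6 collections, coeffs (), (1), (1), (1), (1,1), (1,1,1)
    |P|=3: 11 collections, coeffs (), (), (1), (1), (1), (1,1), (1,1), (1,1), (1,1,2), (1,2), (1,2)


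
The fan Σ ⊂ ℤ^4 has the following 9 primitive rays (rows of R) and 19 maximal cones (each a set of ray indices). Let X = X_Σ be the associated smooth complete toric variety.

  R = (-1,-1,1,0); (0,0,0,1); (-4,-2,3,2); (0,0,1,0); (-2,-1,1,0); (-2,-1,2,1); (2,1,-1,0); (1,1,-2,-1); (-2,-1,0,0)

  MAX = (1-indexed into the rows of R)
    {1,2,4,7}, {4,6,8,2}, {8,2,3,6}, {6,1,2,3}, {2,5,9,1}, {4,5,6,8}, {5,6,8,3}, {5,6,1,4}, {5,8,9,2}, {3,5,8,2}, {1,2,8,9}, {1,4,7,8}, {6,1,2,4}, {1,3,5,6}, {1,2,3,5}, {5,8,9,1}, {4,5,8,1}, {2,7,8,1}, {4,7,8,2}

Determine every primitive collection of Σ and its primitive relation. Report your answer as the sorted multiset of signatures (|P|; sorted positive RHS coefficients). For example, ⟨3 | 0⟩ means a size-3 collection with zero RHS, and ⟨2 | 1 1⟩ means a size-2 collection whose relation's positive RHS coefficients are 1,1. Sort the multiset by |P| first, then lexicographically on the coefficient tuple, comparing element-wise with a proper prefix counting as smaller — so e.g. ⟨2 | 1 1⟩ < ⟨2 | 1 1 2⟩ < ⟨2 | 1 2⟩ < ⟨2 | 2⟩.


The 14 primitive collections of Σ (r=9, n=4):

  {5,7}:  v_{5} + v_{7} = 0  so sig = ⟨2 | 0⟩
  {4,9}:  v_{4} + v_{9} = v_{5}  so sig = ⟨2 | 1⟩
  {3,7}:  v_{3} + v_{7} = v_{2} + v_{6}  so sig = ⟨2 | 1 1⟩
  {6,7}:  v_{6} + v_{7} = v_{2} + v_{4}  so sig = ⟨2 | 1 1⟩
  {7,9}:  v_{7} + v_{9} = v_{1} + v_{2} + v_{8}  so sig = ⟨2 | 1 1 1⟩
  {6,9}:  v_{6} + v_{9} = v_{2} + 2·v_{5}  so sig = ⟨2 | 1 2⟩
  {3,4}:  v_{3} + v_{4} = 2·v_{6}  so sig = ⟨2 | 2⟩
  {3,9}:  v_{3} + v_{9} = 2·v_{2} + 3·v_{5}  so sig = ⟨2 | 2 3⟩
  {1,6,8}:  v_{1} + v_{6} + v_{8} = v_{5}  so sig = ⟨3 | 1⟩
  {2,4,5}:  v_{2} + v_{4} + v_{5} = v_{6}  so sig = ⟨3 | 1⟩
  {2,5,6}:  v_{2} + v_{5} + v_{6} = v_{3}  so sig = ⟨3 | 1⟩
  {1,3,8}:  v_{1} + v_{3} + v_{8} = v_{2} + 2·v_{5}  so sig = ⟨3 | 1 2⟩
  {1,2,4,8}:  v_{1} + v_{2} + v_{4} + v_{8} = 0  so sig = ⟨4 | 0⟩
  {1,2,5,8}:  v_{1} + v_{2} + v_{5} + v_{8} = v_{9}  so sig = ⟨4 | 1⟩

Sorted signature multiset PRS(X):
    |P|=2: 8 collections, coeffs (), (1), (1,1), (1,1), (1,1,1), (1,2), (2), (2,3)
    |P|=3: 4 collections, coeffs (1), (1), (1), (1,2)
    |P|=4: 2 collections, coeffs (), (1)


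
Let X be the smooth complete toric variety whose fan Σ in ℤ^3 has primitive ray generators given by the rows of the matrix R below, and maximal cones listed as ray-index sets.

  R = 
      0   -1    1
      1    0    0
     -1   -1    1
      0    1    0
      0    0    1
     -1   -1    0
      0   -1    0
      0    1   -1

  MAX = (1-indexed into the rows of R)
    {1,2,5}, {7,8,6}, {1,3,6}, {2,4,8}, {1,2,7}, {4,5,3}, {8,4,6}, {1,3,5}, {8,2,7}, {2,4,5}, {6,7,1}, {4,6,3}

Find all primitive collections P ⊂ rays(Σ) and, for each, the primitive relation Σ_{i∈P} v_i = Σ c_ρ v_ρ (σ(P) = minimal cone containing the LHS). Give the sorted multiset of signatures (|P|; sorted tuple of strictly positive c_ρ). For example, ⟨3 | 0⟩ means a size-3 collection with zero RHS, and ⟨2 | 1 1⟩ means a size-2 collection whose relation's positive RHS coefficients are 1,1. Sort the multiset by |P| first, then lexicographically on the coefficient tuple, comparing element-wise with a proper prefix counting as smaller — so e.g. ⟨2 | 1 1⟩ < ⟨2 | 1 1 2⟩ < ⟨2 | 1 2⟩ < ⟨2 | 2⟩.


The 10 primitive collections of Σ (r=8, n=3):

  P={1,8}:  v_{1} + v_{8} = 0  ⟹  sig = ⟨2 | 0⟩
  P={4,7}:  v_{4} + v_{7} = 0  ⟹  sig = ⟨2 | 0⟩
  P={1,4}:  v_{1} + v_{4} = v_{5}  ⟹  sig = ⟨2 | 1⟩
  P={2,3}:  v_{2} + v_{3} = v_{1}  ⟹  sig = ⟨2 | 1⟩
  P={2,6}:  v_{2} + v_{6} = v_{7}  ⟹  sig = ⟨2 | 1⟩
  P={5,6}:  v_{5} + v_{6} = v_{3}  ⟹  sig = ⟨2 | 1⟩
  P={5,7}:  v_{5} + v_{7} = v_{1}  ⟹  sig = ⟨2 | 1⟩
  P={5,8}:  v_{5} + v_{8} = v_{4}  ⟹  sig = ⟨2 | 1⟩
  P={3,7}:  v_{3} + v_{7} = v_{1} + v_{6}  ⟹  sig = ⟨2 | 1 1⟩
  P={3,8}:  v_{3} + v_{8} = v_{4} + v_{6}  ⟹  sig = ⟨2 | 1 1⟩

so the primitive-relation signature multiset is
{ ⟨2 | 0⟩ ×2,  ⟨2 | 1⟩ ×6,  ⟨2 | 1 1⟩ ×2 }


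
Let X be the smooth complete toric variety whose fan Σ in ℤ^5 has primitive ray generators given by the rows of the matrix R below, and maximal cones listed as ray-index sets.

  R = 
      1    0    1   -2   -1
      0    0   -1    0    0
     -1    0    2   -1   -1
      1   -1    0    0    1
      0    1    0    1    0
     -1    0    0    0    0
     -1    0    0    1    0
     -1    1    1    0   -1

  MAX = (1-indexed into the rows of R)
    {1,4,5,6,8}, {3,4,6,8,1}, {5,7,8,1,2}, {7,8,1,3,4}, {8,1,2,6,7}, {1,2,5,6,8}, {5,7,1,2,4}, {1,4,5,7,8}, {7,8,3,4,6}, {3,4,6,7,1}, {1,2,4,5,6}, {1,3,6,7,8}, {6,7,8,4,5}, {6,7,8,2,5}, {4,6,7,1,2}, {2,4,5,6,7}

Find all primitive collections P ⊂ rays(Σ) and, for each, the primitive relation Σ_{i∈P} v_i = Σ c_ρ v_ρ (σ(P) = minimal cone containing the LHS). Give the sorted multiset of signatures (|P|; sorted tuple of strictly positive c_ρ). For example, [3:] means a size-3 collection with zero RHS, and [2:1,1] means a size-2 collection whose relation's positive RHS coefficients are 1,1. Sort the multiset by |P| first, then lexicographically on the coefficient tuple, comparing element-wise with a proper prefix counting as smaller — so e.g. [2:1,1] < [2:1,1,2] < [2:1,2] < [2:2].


Σ has 5 primitive collections:

  {2,3}:  v_{2} + v_{3} = v_{1} + v_{6} + v_{7}  ⇒ sig = [2:1,1,1]
  {3,5}:  v_{3} + v_{5} = v_{4} + 2·v_{8}  ⇒ sig = [2:1,2]
  {2,4,8}:  v_{2} + v_{4} + v_{8} = 0  ⇒ sig = [3:]
  {1,5,6,7}:  v_{1} + v_{5} + v_{6} + v_{7} = v_{8}  ⇒ sig = [4:1]
  {1,4,6,7,8}:  v_{1} + v_{4} + v_{6} + v_{7} + v_{8} = v_{3}  ⇒ sig = [5:1]

Hence PRS(X_Σ) =
    [2:1,1,1]
    [2:1,2]
    [3:]
    [4:1]
    [5:1]


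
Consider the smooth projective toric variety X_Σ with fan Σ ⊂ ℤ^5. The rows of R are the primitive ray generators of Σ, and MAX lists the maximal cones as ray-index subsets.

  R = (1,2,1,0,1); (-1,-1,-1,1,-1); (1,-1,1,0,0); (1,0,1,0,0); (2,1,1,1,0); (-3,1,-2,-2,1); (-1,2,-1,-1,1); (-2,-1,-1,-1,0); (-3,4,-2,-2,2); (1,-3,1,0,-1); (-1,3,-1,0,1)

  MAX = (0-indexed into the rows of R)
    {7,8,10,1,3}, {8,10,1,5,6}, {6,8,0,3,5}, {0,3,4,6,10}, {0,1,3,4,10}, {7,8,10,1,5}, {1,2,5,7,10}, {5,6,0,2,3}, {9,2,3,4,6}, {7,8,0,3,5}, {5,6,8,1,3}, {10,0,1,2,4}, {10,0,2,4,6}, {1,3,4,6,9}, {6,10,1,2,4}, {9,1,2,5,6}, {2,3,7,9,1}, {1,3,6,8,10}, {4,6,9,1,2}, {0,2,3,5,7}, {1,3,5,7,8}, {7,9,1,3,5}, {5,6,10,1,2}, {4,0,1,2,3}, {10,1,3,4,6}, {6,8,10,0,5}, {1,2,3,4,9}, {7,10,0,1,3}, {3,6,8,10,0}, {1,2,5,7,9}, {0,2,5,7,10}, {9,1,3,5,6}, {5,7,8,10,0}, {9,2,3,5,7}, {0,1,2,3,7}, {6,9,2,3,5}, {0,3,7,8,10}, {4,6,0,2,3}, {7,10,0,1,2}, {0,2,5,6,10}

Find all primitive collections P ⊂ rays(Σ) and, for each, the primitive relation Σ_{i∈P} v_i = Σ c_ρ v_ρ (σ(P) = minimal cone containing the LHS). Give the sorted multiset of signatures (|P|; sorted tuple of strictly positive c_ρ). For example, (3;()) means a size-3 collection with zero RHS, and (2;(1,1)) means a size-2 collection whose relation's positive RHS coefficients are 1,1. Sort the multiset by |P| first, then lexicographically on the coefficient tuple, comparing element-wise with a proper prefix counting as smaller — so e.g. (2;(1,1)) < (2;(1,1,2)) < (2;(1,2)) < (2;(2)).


The 15 primitive collections of Σ (r=11, n=5):

  P = {4,7}:  v_{4} + v_{7} = 0  so sig = (2;())
  P = {9,10}:  v_{9} + v_{10} = 0  so sig = (2;())
  P = {4,5}:  v_{4} + v_{5} = v_{6}  so sig = (2;(1))
  P = {6,7}:  v_{6} + v_{7} = v_{5}  so sig = (2;(1))
  P = {0,9}:  v_{0} + v_{9} = v_{2} + v_{3}  so sig = (2;(1,1))
  P = {2,8}:  v_{2} + v_{8} = v_{0} + v_{5}  so sig = (2;(1,1))
  P = {8,9}:  v_{8} + v_{9} = v_{3} + v_{5}  so sig = (2;(1,1))
  P = {4,8}:  v_{4} + v_{8} = v_{3} + v_{6} + v_{10}  so sig = (2;(1,1,1))
  P = {0,1,6}:  v_{0} + v_{1} + v_{6} = v_{10}  so sig = (3;(1))
  P = {2,3,10}:  v_{2} + v_{3} + v_{10} = v_{0}  so sig = (3;(1))
  P = {3,5,10}:  v_{3} + v_{5} + v_{10} = v_{8}  so sig = (3;(1))
  P = {0,1,5}:  v_{0} + v_{1} + v_{5} = v_{7} + v_{10}  so sig = (3;(1,1))
  P = {0,1,8}:  v_{0} + v_{1} + v_{8} = v_{3} + v_{7} + 2·v_{10}  so sig = (3;(1,1,2))
  P = {1,2,3,6}:  v_{1} + v_{2} + v_{3} + v_{6} = 0  so sig = (4;())
  P = {1,2,3,5}:  v_{1} + v_{2} + v_{3} + v_{5} = v_{7}  so sig = (4;(1))

Hence PRS(X_Σ) =
[(2;()), (2;()), (2;(1)), (2;(1)), (2;(1,1)), (2;(1,1)), (2;(1,1)), (2;(1,1,1)), (3;(1)), (3;(1)), (3;(1)), (3;(1,1)), (3;(1,1,2)), (4;()), (4;(1))]


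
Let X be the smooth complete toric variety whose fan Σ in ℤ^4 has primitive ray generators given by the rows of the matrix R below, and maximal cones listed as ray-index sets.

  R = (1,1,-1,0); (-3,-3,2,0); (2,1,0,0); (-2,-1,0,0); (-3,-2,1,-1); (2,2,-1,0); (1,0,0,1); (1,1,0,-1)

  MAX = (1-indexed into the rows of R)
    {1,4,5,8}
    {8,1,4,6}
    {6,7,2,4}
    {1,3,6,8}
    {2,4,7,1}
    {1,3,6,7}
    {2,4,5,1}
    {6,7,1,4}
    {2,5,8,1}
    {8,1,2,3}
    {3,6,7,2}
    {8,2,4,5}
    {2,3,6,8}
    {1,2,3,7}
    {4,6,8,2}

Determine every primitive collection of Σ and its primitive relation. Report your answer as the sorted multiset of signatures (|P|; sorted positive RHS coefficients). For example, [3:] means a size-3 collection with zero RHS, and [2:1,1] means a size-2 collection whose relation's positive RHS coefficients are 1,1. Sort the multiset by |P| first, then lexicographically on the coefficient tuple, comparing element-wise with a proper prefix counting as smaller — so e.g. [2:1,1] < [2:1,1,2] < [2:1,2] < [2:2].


7 minimal non-faces of Δ(Σ) (on 8 rays):

  P={3,4}:  v_{3} + v_{4} = 0 ; sig = [2:]
  P={7,8}:  v_{7} + v_{8} = v_{3} ; sig = [2:1]
  P={5,6}:  v_{5} + v_{6} = v_{4} + v_{8} ; sig = [2:1,1]
  P={5,7}:  v_{5} + v_{7} = v_{1} + v_{2} ; sig = [2:1,1]
  P={3,5}:  v_{3} + v_{5} = v_{1} + v_{2} + v_{8} ; sig = [2:1,1,1]
  P={1,2,6}:  v_{1} + v_{2} + v_{6} = 0 ; sig = [3:]
  P={1,2,4,8}:  v_{1} + v_{2} + v_{4} + v_{8} = v_{5} ; sig = [4:1]

Sorted signature multiset PRS(X):
    [2:]
    [2:1]
    [2:1,1]
    [2:1,1]
    [2:1,1,1]
    [3:]
    [4:1]


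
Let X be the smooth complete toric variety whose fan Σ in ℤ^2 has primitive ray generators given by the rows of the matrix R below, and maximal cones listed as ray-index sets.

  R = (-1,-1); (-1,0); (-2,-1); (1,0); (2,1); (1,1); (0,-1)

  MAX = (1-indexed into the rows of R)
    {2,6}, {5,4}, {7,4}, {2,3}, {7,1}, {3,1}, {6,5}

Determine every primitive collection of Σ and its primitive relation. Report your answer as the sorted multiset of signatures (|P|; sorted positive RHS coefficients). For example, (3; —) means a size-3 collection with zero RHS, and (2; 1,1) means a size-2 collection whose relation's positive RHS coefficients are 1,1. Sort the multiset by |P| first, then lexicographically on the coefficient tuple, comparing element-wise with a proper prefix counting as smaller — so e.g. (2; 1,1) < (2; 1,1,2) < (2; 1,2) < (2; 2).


Primitive collections (14):

  P = {1,6}:  v_{1} + v_{6} = 0  so sig = (2; —)
  P = {2,4}:  v_{2} + v_{4} = 0  so sig = (2; —)
  P = {3,5}:  v_{3} + v_{5} = 0  so sig = (2; —)
  P = {1,2}:  v_{1} + v_{2} = v_{3}  so sig = (2; 1)
  P = {1,4}:  v_{1} + v_{4} = v_{7}  so sig = (2; 1)
  P = {1,5}:  v_{1} + v_{5} = v_{4}  so sig = (2; 1)
  P = {2,5}:  v_{2} + v_{5} = v_{6}  so sig = (2; 1)
  P = {2,7}:  v_{2} + v_{7} = v_{1}  so sig = (2; 1)
  P = {3,4}:  v_{3} + v_{4} = v_{1}  so sig = (2; 1)
  P = {3,6}:  v_{3} + v_{6} = v_{2}  so sig = (2; 1)
  P = {4,6}:  v_{4} + v_{6} = v_{5}  so sig = (2; 1)
  P = {6,7}:  v_{6} + v_{7} = v_{4}  so sig = (2; 1)
  P = {3,7}:  v_{3} + v_{7} = 2·v_{1}  so sig = (2; 2)
  P = {5,7}:  v_{5} + v_{7} = 2·v_{4}  so sig = (2; 2)

Sorted signature multiset PRS(X):
{ (2; —) ×3,  (2; 1) ×9,  (2; 2) ×2 }


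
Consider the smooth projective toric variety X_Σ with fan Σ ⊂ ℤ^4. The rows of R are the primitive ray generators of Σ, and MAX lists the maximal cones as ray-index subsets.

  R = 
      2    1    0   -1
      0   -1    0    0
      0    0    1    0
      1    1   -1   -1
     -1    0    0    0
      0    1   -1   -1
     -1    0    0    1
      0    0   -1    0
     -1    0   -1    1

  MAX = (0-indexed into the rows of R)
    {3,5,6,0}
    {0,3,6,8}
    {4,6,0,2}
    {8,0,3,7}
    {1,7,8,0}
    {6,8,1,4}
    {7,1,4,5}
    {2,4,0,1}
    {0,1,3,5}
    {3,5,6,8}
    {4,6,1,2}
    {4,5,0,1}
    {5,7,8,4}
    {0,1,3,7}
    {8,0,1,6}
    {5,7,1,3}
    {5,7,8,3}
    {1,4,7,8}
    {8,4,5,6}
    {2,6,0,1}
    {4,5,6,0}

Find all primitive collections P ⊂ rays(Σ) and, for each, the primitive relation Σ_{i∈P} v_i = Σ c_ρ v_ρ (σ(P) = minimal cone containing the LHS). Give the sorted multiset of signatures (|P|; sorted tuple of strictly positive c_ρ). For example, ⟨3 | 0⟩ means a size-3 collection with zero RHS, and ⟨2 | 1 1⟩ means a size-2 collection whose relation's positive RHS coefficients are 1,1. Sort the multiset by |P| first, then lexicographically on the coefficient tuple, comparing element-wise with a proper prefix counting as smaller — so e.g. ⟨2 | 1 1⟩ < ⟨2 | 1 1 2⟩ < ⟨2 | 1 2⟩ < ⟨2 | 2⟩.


|primitive collections| = 15. Relations:

  {2,7}:  v_{2} + v_{7} = 0  ⇒ sig = ⟨2 | 0⟩
  {2,8}:  v_{2} + v_{8} = v_{6}  ⇒ sig = ⟨2 | 1⟩
  {3,4}:  v_{3} + v_{4} = v_{5}  ⇒ sig = ⟨2 | 1⟩
  {6,7}:  v_{6} + v_{7} = v_{8}  ⇒ sig = ⟨2 | 1⟩
  {2,3}:  v_{2} + v_{3} = v_{0} + v_{4}  ⇒ sig = ⟨2 | 1 1⟩
  {2,5}:  v_{2} + v_{5} = v_{0} + 2·v_{4}  ⇒ sig = ⟨2 | 1 2⟩
  {0,4,7}:  v_{0} + v_{4} + v_{7} = v_{3}  ⇒ sig = ⟨3 | 1⟩
  {1,3,6}:  v_{1} + v_{3} + v_{6} = v_{7}  ⇒ sig = ⟨3 | 1⟩
  {0,4,8}:  v_{0} + v_{4} + v_{8} = v_{3} + v_{6}  ⇒ sig = ⟨3 | 1 1⟩
  {1,5,6}:  v_{1} + v_{5} + v_{6} = v_{4} + v_{7}  ⇒ sig = ⟨3 | 1 1⟩
  {0,5,8}:  v_{0} + v_{5} + v_{8} = 2·v_{3} + v_{6}  ⇒ sig = ⟨3 | 1 2⟩
  {1,5,8}:  v_{1} + v_{5} + v_{8} = v_{4} + 2·v_{7}  ⇒ sig = ⟨3 | 1 2⟩
  {0,5,7}:  v_{0} + v_{5} + v_{7} = 2·v_{3}  ⇒ sig = ⟨3 | 2⟩
  {1,3,8}:  v_{1} + v_{3} + v_{8} = 2·v_{7}  ⇒ sig = ⟨3 | 2⟩
  {0,1,4,6}:  v_{0} + v_{1} + v_{4} + v_{6} = 0  ⇒ sig = ⟨4 | 0⟩

Sorted signature multiset PRS(X):
    |P|=2: 6 collections, coeffs (), (1), (1), (1), (1,1), (1,2)
    |P|=3: 8 collections, coeffs (1), (1), (1,1), (1,1), (1,2), (1,2), (2), (2)
    |P|=4: 1 collection, coeffs ()


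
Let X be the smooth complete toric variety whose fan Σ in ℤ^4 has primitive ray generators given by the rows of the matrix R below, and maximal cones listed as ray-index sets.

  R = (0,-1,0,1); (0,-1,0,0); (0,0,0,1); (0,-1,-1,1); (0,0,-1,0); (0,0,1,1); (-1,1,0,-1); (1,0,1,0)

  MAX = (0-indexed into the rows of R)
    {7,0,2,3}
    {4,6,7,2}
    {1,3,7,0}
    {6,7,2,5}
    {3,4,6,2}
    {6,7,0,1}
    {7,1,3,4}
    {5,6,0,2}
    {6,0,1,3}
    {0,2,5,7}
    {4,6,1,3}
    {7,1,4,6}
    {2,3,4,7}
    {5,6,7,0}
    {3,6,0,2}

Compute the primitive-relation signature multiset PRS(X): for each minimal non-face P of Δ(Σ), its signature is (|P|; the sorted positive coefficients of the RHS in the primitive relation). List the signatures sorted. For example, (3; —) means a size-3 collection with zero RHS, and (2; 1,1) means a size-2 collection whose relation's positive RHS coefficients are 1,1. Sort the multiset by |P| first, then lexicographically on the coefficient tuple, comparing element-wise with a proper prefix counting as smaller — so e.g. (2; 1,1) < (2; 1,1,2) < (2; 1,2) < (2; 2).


|primitive collections| = 7. Relations:

  {0,4}:  v_{0} + v_{4} = v_{3}  ⟹  sig = (2; 1)
  {1,2}:  v_{1} + v_{2} = v_{0}  ⟹  sig = (2; 1)
  {4,5}:  v_{4} + v_{5} = v_{2}  ⟹  sig = (2; 1)
  {3,5}:  v_{3} + v_{5} = v_{0} + v_{2}  ⟹  sig = (2; 1,1)
  {1,5}:  v_{1} + v_{5} = 2·v_{0} + v_{6} + v_{7}  ⟹  sig = (2; 1,1,2)
  {3,6,7}:  v_{3} + v_{6} + v_{7} = 0  ⟹  sig = (3; —)
  {0,2,6,7}:  v_{0} + v_{2} + v_{6} + v_{7} = v_{5}  ⟹  sig = (4; 1)

Hence PRS(X_Σ) =
{ (2; 1) ×3,  (2; 1,1),  (2; 1,1,2),  (3; —),  (4; 1) }


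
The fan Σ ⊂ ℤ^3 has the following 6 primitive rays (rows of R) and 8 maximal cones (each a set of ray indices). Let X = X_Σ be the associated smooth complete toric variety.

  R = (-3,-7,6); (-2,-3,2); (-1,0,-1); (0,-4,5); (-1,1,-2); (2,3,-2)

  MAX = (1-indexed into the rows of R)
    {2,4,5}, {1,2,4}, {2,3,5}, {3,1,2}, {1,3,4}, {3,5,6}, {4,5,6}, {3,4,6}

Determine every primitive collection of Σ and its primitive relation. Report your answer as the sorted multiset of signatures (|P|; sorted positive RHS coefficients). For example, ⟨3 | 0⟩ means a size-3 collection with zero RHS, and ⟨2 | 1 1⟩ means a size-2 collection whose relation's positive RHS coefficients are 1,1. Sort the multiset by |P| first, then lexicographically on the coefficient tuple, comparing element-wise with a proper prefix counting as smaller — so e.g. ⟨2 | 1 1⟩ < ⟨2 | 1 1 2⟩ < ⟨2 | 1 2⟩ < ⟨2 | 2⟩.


Σ has 5 primitive collections:

  • {2,6}:  v_{2} + v_{6} = 0  →  sig = ⟨2 | 0⟩
  • {1,6}:  v_{1} + v_{6} = v_{3} + v_{4}  →  sig = ⟨2 | 1 1⟩
  • {1,5}:  v_{1} + v_{5} = 2·v_{2}  →  sig = ⟨2 | 2⟩
  • {2,3,4}:  v_{2} + v_{3} + v_{4} = v_{1}  →  sig = ⟨3 | 1⟩
  • {3,4,5}:  v_{3} + v_{4} + v_{5} = v_{2}  →  sig = ⟨3 | 1⟩

Signatures (|P|; sorted positive RHS coefficients), sorted:
    ⟨2 | 0⟩
    ⟨2 | 1 1⟩
    ⟨2 | 2⟩
    ⟨3 | 1⟩
    ⟨3 | 1⟩


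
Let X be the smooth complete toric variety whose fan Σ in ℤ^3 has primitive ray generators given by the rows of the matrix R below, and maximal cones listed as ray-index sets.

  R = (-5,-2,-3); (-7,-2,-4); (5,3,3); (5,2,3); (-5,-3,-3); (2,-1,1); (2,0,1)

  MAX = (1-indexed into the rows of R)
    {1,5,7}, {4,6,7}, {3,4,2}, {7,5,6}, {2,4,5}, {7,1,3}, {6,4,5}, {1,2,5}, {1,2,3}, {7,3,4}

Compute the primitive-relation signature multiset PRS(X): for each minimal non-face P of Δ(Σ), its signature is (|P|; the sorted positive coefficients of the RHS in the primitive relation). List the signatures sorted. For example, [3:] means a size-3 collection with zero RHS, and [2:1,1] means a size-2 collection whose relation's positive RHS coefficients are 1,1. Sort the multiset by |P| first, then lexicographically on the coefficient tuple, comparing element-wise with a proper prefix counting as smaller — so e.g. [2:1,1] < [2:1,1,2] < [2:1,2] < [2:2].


7 collections generate NE(X_Σ); each relation:

  {1,4}:  v_{1} + v_{4} = 0  →  sig = [2:]
  {3,5}:  v_{3} + v_{5} = 0  →  sig = [2:]
  {2,6}:  v_{2} + v_{6} = v_{5}  →  sig = [2:1]
  {2,7}:  v_{2} + v_{7} = v_{1}  →  sig = [2:1]
  {1,6}:  v_{1} + v_{6} = v_{5} + v_{7}  →  sig = [2:1,1]
  {3,6}:  v_{3} + v_{6} = v_{4} + v_{7}  →  sig = [2:1,1]
  {4,5,7}:  v_{4} + v_{5} + v_{7} = v_{6}  →  sig = [3:1]

Signatures (|P|; sorted positive RHS coefficients), sorted:
[[2:], [2:], [2:1], [2:1], [2:1,1], [2:1,1], [3:1]]


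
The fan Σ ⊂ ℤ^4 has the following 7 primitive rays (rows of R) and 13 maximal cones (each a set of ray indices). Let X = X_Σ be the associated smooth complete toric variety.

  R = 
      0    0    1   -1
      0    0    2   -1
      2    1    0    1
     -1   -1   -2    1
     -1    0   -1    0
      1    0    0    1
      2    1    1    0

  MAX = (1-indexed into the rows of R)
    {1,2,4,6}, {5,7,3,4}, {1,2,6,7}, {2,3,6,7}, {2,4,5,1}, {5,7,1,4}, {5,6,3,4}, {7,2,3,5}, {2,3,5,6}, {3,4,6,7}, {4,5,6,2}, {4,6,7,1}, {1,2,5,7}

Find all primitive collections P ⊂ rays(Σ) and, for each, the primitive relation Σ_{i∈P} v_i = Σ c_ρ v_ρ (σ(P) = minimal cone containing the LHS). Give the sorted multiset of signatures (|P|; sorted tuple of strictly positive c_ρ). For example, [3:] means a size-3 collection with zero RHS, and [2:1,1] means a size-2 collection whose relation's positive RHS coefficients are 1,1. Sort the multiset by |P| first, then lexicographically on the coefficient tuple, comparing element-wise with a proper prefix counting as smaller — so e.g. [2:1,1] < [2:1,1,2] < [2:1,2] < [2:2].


The 5 primitive collections of Σ (r=7, n=4):

  {1,3}:  v_{1} + v_{3} = v_{7} ; sig = [2:1]
  {1,5,6}:  v_{1} + v_{5} + v_{6} = 0 ; sig = [3:]
  {2,3,4}:  v_{2} + v_{3} + v_{4} = v_{6} ; sig = [3:1]
  {5,6,7}:  v_{5} + v_{6} + v_{7} = v_{3} ; sig = [3:1]
  {2,4,7}:  v_{2} + v_{4} + v_{7} = v_{1} + v_{6} ; sig = [3:1,1]

so the primitive-relation signature multiset is
{ [2:1],  [3:],  [3:1] ×2,  [3:1,1] }


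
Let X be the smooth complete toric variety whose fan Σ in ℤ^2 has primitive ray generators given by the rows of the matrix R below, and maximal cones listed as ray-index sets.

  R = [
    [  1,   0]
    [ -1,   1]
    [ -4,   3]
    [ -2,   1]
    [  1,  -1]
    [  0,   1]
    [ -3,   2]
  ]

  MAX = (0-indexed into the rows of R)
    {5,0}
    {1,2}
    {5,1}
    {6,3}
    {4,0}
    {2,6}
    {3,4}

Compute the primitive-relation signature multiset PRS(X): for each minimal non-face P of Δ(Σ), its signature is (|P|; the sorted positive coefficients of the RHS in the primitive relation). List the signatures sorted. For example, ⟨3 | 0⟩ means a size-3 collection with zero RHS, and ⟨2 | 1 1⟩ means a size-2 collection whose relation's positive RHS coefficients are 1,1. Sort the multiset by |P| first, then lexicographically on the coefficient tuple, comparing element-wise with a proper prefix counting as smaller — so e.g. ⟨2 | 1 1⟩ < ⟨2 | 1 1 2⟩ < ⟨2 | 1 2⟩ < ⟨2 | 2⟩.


|primitive collections| = 14. Relations:

  {1,4}:  v_{1} + v_{4} = 0  ⟹  sig = ⟨2 | 0⟩
  {0,1}:  v_{0} + v_{1} = v_{5}  ⟹  sig = ⟨2 | 1⟩
  {0,3}:  v_{0} + v_{3} = v_{1}  ⟹  sig = ⟨2 | 1⟩
  {1,3}:  v_{1} + v_{3} = v_{6}  ⟹  sig = ⟨2 | 1⟩
  {1,6}:  v_{1} + v_{6} = v_{2}  ⟹  sig = ⟨2 | 1⟩
  {2,4}:  v_{2} + v_{4} = v_{6}  ⟹  sig = ⟨2 | 1⟩
  {4,5}:  v_{4} + v_{5} = v_{0}  ⟹  sig = ⟨2 | 1⟩
  {4,6}:  v_{4} + v_{6} = v_{3}  ⟹  sig = ⟨2 | 1⟩
  {0,6}:  v_{0} + v_{6} = 2·v_{1}  ⟹  sig = ⟨2 | 2⟩
  {2,3}:  v_{2} + v_{3} = 2·v_{6}  ⟹  sig = ⟨2 | 2⟩
  {3,5}:  v_{3} + v_{5} = 2·v_{1}  ⟹  sig = ⟨2 | 2⟩
  {0,2}:  v_{0} + v_{2} = 3·v_{1}  ⟹  sig = ⟨2 | 3⟩
  {5,6}:  v_{5} + v_{6} = 3·v_{1}  ⟹  sig = ⟨2 | 3⟩
  {2,5}:  v_{2} + v_{5} = 4·v_{1}  ⟹  sig = ⟨2 | 4⟩

Hence PRS(X_Σ) =
[⟨2 | 0⟩, ⟨2 | 1⟩, ⟨2 | 1⟩, ⟨2 | 1⟩, ⟨2 | 1⟩, ⟨2 | 1⟩, ⟨2 | 1⟩, ⟨2 | 1⟩, ⟨2 | 2⟩, ⟨2 | 2⟩, ⟨2 | 2⟩, ⟨2 | 3⟩, ⟨2 | 3⟩, ⟨2 | 4⟩]
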